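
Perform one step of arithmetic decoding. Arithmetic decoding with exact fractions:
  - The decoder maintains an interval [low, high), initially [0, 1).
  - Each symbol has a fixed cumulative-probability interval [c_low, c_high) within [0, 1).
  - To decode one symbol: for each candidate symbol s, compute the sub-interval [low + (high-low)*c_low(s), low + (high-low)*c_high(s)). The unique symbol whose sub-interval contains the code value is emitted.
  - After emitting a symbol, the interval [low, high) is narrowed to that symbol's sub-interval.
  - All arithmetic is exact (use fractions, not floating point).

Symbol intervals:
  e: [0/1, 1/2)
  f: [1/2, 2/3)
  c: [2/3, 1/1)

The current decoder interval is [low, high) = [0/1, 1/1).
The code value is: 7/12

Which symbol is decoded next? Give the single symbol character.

Interval width = high − low = 1/1 − 0/1 = 1/1
Scaled code = (code − low) / width = (7/12 − 0/1) / 1/1 = 7/12
  e: [0/1, 1/2) 
  f: [1/2, 2/3) ← scaled code falls here ✓
  c: [2/3, 1/1) 

Answer: f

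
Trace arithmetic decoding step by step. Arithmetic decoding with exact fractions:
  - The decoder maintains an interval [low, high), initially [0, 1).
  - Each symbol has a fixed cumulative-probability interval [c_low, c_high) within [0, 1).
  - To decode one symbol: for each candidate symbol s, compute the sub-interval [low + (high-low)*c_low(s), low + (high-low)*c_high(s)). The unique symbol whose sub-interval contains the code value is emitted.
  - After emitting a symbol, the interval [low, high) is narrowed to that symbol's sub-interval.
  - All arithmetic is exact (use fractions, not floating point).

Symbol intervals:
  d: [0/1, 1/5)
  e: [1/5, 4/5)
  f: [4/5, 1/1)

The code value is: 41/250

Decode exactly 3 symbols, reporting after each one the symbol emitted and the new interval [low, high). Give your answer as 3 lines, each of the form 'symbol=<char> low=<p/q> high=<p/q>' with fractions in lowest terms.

Answer: symbol=d low=0/1 high=1/5
symbol=f low=4/25 high=1/5
symbol=d low=4/25 high=21/125

Derivation:
Step 1: interval [0/1, 1/1), width = 1/1 - 0/1 = 1/1
  'd': [0/1 + 1/1*0/1, 0/1 + 1/1*1/5) = [0/1, 1/5) <- contains code 41/250
  'e': [0/1 + 1/1*1/5, 0/1 + 1/1*4/5) = [1/5, 4/5)
  'f': [0/1 + 1/1*4/5, 0/1 + 1/1*1/1) = [4/5, 1/1)
  emit 'd', narrow to [0/1, 1/5)
Step 2: interval [0/1, 1/5), width = 1/5 - 0/1 = 1/5
  'd': [0/1 + 1/5*0/1, 0/1 + 1/5*1/5) = [0/1, 1/25)
  'e': [0/1 + 1/5*1/5, 0/1 + 1/5*4/5) = [1/25, 4/25)
  'f': [0/1 + 1/5*4/5, 0/1 + 1/5*1/1) = [4/25, 1/5) <- contains code 41/250
  emit 'f', narrow to [4/25, 1/5)
Step 3: interval [4/25, 1/5), width = 1/5 - 4/25 = 1/25
  'd': [4/25 + 1/25*0/1, 4/25 + 1/25*1/5) = [4/25, 21/125) <- contains code 41/250
  'e': [4/25 + 1/25*1/5, 4/25 + 1/25*4/5) = [21/125, 24/125)
  'f': [4/25 + 1/25*4/5, 4/25 + 1/25*1/1) = [24/125, 1/5)
  emit 'd', narrow to [4/25, 21/125)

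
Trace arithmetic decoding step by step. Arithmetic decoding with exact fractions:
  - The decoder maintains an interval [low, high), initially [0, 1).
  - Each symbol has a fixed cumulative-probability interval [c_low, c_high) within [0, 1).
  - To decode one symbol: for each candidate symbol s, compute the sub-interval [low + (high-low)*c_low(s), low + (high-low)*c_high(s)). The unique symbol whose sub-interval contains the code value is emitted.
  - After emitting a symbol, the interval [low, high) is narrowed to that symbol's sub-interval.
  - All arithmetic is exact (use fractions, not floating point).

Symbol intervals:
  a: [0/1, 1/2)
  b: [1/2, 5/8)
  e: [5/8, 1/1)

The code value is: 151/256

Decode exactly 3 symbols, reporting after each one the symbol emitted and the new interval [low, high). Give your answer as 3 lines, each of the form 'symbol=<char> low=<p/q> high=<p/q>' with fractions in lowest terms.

Step 1: interval [0/1, 1/1), width = 1/1 - 0/1 = 1/1
  'a': [0/1 + 1/1*0/1, 0/1 + 1/1*1/2) = [0/1, 1/2)
  'b': [0/1 + 1/1*1/2, 0/1 + 1/1*5/8) = [1/2, 5/8) <- contains code 151/256
  'e': [0/1 + 1/1*5/8, 0/1 + 1/1*1/1) = [5/8, 1/1)
  emit 'b', narrow to [1/2, 5/8)
Step 2: interval [1/2, 5/8), width = 5/8 - 1/2 = 1/8
  'a': [1/2 + 1/8*0/1, 1/2 + 1/8*1/2) = [1/2, 9/16)
  'b': [1/2 + 1/8*1/2, 1/2 + 1/8*5/8) = [9/16, 37/64)
  'e': [1/2 + 1/8*5/8, 1/2 + 1/8*1/1) = [37/64, 5/8) <- contains code 151/256
  emit 'e', narrow to [37/64, 5/8)
Step 3: interval [37/64, 5/8), width = 5/8 - 37/64 = 3/64
  'a': [37/64 + 3/64*0/1, 37/64 + 3/64*1/2) = [37/64, 77/128) <- contains code 151/256
  'b': [37/64 + 3/64*1/2, 37/64 + 3/64*5/8) = [77/128, 311/512)
  'e': [37/64 + 3/64*5/8, 37/64 + 3/64*1/1) = [311/512, 5/8)
  emit 'a', narrow to [37/64, 77/128)

Answer: symbol=b low=1/2 high=5/8
symbol=e low=37/64 high=5/8
symbol=a low=37/64 high=77/128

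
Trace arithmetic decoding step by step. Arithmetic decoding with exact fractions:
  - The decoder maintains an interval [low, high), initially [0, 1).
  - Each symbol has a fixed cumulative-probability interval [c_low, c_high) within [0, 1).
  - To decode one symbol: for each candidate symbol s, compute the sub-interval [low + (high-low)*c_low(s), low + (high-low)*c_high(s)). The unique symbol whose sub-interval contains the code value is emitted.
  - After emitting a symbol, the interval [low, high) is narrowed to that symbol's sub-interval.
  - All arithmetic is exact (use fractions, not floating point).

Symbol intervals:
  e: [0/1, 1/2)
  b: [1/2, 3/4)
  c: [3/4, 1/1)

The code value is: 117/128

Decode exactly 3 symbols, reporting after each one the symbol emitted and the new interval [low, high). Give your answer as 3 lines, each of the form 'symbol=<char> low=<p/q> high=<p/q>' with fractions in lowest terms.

Step 1: interval [0/1, 1/1), width = 1/1 - 0/1 = 1/1
  'e': [0/1 + 1/1*0/1, 0/1 + 1/1*1/2) = [0/1, 1/2)
  'b': [0/1 + 1/1*1/2, 0/1 + 1/1*3/4) = [1/2, 3/4)
  'c': [0/1 + 1/1*3/4, 0/1 + 1/1*1/1) = [3/4, 1/1) <- contains code 117/128
  emit 'c', narrow to [3/4, 1/1)
Step 2: interval [3/4, 1/1), width = 1/1 - 3/4 = 1/4
  'e': [3/4 + 1/4*0/1, 3/4 + 1/4*1/2) = [3/4, 7/8)
  'b': [3/4 + 1/4*1/2, 3/4 + 1/4*3/4) = [7/8, 15/16) <- contains code 117/128
  'c': [3/4 + 1/4*3/4, 3/4 + 1/4*1/1) = [15/16, 1/1)
  emit 'b', narrow to [7/8, 15/16)
Step 3: interval [7/8, 15/16), width = 15/16 - 7/8 = 1/16
  'e': [7/8 + 1/16*0/1, 7/8 + 1/16*1/2) = [7/8, 29/32)
  'b': [7/8 + 1/16*1/2, 7/8 + 1/16*3/4) = [29/32, 59/64) <- contains code 117/128
  'c': [7/8 + 1/16*3/4, 7/8 + 1/16*1/1) = [59/64, 15/16)
  emit 'b', narrow to [29/32, 59/64)

Answer: symbol=c low=3/4 high=1/1
symbol=b low=7/8 high=15/16
symbol=b low=29/32 high=59/64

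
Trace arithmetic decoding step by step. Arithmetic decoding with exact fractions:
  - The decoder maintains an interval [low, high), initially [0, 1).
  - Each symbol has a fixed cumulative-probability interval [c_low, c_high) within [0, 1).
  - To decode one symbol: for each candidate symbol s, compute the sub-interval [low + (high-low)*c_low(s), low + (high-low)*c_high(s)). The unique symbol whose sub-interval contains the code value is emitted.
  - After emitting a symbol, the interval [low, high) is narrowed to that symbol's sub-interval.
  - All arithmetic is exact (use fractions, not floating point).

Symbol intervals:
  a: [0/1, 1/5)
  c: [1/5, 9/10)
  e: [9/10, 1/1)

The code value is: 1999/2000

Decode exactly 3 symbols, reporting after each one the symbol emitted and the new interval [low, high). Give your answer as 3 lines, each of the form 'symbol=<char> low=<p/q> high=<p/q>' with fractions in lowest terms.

Answer: symbol=e low=9/10 high=1/1
symbol=e low=99/100 high=1/1
symbol=e low=999/1000 high=1/1

Derivation:
Step 1: interval [0/1, 1/1), width = 1/1 - 0/1 = 1/1
  'a': [0/1 + 1/1*0/1, 0/1 + 1/1*1/5) = [0/1, 1/5)
  'c': [0/1 + 1/1*1/5, 0/1 + 1/1*9/10) = [1/5, 9/10)
  'e': [0/1 + 1/1*9/10, 0/1 + 1/1*1/1) = [9/10, 1/1) <- contains code 1999/2000
  emit 'e', narrow to [9/10, 1/1)
Step 2: interval [9/10, 1/1), width = 1/1 - 9/10 = 1/10
  'a': [9/10 + 1/10*0/1, 9/10 + 1/10*1/5) = [9/10, 23/25)
  'c': [9/10 + 1/10*1/5, 9/10 + 1/10*9/10) = [23/25, 99/100)
  'e': [9/10 + 1/10*9/10, 9/10 + 1/10*1/1) = [99/100, 1/1) <- contains code 1999/2000
  emit 'e', narrow to [99/100, 1/1)
Step 3: interval [99/100, 1/1), width = 1/1 - 99/100 = 1/100
  'a': [99/100 + 1/100*0/1, 99/100 + 1/100*1/5) = [99/100, 124/125)
  'c': [99/100 + 1/100*1/5, 99/100 + 1/100*9/10) = [124/125, 999/1000)
  'e': [99/100 + 1/100*9/10, 99/100 + 1/100*1/1) = [999/1000, 1/1) <- contains code 1999/2000
  emit 'e', narrow to [999/1000, 1/1)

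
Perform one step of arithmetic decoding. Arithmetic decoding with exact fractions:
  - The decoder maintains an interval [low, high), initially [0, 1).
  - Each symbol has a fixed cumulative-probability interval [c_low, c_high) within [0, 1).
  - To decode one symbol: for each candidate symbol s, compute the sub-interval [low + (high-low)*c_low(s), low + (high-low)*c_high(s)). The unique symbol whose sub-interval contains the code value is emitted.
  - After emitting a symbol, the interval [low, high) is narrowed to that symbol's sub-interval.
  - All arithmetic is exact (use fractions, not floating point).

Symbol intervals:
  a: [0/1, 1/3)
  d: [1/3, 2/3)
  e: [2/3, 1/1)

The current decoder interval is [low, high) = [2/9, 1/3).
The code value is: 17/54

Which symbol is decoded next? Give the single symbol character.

Interval width = high − low = 1/3 − 2/9 = 1/9
Scaled code = (code − low) / width = (17/54 − 2/9) / 1/9 = 5/6
  a: [0/1, 1/3) 
  d: [1/3, 2/3) 
  e: [2/3, 1/1) ← scaled code falls here ✓

Answer: e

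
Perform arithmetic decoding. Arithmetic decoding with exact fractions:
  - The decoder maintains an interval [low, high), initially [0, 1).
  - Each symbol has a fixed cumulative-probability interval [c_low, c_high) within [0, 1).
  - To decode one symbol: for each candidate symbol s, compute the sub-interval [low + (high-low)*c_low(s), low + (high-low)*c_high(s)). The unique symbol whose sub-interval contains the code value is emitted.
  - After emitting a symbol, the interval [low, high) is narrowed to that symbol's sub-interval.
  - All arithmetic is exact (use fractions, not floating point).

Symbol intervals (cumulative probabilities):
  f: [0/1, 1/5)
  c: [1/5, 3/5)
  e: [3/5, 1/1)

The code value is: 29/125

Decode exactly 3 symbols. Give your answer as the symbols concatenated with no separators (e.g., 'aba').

Answer: cfc

Derivation:
Step 1: interval [0/1, 1/1), width = 1/1 - 0/1 = 1/1
  'f': [0/1 + 1/1*0/1, 0/1 + 1/1*1/5) = [0/1, 1/5)
  'c': [0/1 + 1/1*1/5, 0/1 + 1/1*3/5) = [1/5, 3/5) <- contains code 29/125
  'e': [0/1 + 1/1*3/5, 0/1 + 1/1*1/1) = [3/5, 1/1)
  emit 'c', narrow to [1/5, 3/5)
Step 2: interval [1/5, 3/5), width = 3/5 - 1/5 = 2/5
  'f': [1/5 + 2/5*0/1, 1/5 + 2/5*1/5) = [1/5, 7/25) <- contains code 29/125
  'c': [1/5 + 2/5*1/5, 1/5 + 2/5*3/5) = [7/25, 11/25)
  'e': [1/5 + 2/5*3/5, 1/5 + 2/5*1/1) = [11/25, 3/5)
  emit 'f', narrow to [1/5, 7/25)
Step 3: interval [1/5, 7/25), width = 7/25 - 1/5 = 2/25
  'f': [1/5 + 2/25*0/1, 1/5 + 2/25*1/5) = [1/5, 27/125)
  'c': [1/5 + 2/25*1/5, 1/5 + 2/25*3/5) = [27/125, 31/125) <- contains code 29/125
  'e': [1/5 + 2/25*3/5, 1/5 + 2/25*1/1) = [31/125, 7/25)
  emit 'c', narrow to [27/125, 31/125)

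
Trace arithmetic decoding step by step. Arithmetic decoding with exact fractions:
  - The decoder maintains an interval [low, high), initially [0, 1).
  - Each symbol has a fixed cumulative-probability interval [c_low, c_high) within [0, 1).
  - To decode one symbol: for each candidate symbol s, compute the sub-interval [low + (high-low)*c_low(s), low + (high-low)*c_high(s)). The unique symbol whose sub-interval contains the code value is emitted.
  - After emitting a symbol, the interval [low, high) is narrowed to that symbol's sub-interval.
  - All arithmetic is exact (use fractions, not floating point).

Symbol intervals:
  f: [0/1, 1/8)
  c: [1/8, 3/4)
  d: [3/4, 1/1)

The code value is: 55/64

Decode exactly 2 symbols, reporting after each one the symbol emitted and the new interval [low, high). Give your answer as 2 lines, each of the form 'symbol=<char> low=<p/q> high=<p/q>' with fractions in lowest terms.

Step 1: interval [0/1, 1/1), width = 1/1 - 0/1 = 1/1
  'f': [0/1 + 1/1*0/1, 0/1 + 1/1*1/8) = [0/1, 1/8)
  'c': [0/1 + 1/1*1/8, 0/1 + 1/1*3/4) = [1/8, 3/4)
  'd': [0/1 + 1/1*3/4, 0/1 + 1/1*1/1) = [3/4, 1/1) <- contains code 55/64
  emit 'd', narrow to [3/4, 1/1)
Step 2: interval [3/4, 1/1), width = 1/1 - 3/4 = 1/4
  'f': [3/4 + 1/4*0/1, 3/4 + 1/4*1/8) = [3/4, 25/32)
  'c': [3/4 + 1/4*1/8, 3/4 + 1/4*3/4) = [25/32, 15/16) <- contains code 55/64
  'd': [3/4 + 1/4*3/4, 3/4 + 1/4*1/1) = [15/16, 1/1)
  emit 'c', narrow to [25/32, 15/16)

Answer: symbol=d low=3/4 high=1/1
symbol=c low=25/32 high=15/16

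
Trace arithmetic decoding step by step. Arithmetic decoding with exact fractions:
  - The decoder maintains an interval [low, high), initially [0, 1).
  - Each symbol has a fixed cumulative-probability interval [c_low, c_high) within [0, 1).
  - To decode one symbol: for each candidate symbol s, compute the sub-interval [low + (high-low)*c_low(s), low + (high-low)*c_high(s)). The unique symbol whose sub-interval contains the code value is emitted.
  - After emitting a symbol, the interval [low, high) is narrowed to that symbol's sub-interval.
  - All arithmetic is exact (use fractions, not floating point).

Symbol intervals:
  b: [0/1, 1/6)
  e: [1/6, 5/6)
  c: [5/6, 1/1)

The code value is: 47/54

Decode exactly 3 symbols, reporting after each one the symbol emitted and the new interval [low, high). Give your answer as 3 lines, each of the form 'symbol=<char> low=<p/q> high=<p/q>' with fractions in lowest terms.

Step 1: interval [0/1, 1/1), width = 1/1 - 0/1 = 1/1
  'b': [0/1 + 1/1*0/1, 0/1 + 1/1*1/6) = [0/1, 1/6)
  'e': [0/1 + 1/1*1/6, 0/1 + 1/1*5/6) = [1/6, 5/6)
  'c': [0/1 + 1/1*5/6, 0/1 + 1/1*1/1) = [5/6, 1/1) <- contains code 47/54
  emit 'c', narrow to [5/6, 1/1)
Step 2: interval [5/6, 1/1), width = 1/1 - 5/6 = 1/6
  'b': [5/6 + 1/6*0/1, 5/6 + 1/6*1/6) = [5/6, 31/36)
  'e': [5/6 + 1/6*1/6, 5/6 + 1/6*5/6) = [31/36, 35/36) <- contains code 47/54
  'c': [5/6 + 1/6*5/6, 5/6 + 1/6*1/1) = [35/36, 1/1)
  emit 'e', narrow to [31/36, 35/36)
Step 3: interval [31/36, 35/36), width = 35/36 - 31/36 = 1/9
  'b': [31/36 + 1/9*0/1, 31/36 + 1/9*1/6) = [31/36, 95/108) <- contains code 47/54
  'e': [31/36 + 1/9*1/6, 31/36 + 1/9*5/6) = [95/108, 103/108)
  'c': [31/36 + 1/9*5/6, 31/36 + 1/9*1/1) = [103/108, 35/36)
  emit 'b', narrow to [31/36, 95/108)

Answer: symbol=c low=5/6 high=1/1
symbol=e low=31/36 high=35/36
symbol=b low=31/36 high=95/108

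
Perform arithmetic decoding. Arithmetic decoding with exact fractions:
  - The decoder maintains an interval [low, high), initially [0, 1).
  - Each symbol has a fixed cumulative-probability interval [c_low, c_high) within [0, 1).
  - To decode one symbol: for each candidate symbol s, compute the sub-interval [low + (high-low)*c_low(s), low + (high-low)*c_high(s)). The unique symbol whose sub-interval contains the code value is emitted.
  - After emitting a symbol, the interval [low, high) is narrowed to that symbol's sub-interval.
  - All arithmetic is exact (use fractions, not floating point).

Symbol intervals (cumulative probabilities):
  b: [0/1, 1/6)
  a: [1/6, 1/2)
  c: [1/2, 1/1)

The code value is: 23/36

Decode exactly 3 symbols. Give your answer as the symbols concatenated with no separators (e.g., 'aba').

Step 1: interval [0/1, 1/1), width = 1/1 - 0/1 = 1/1
  'b': [0/1 + 1/1*0/1, 0/1 + 1/1*1/6) = [0/1, 1/6)
  'a': [0/1 + 1/1*1/6, 0/1 + 1/1*1/2) = [1/6, 1/2)
  'c': [0/1 + 1/1*1/2, 0/1 + 1/1*1/1) = [1/2, 1/1) <- contains code 23/36
  emit 'c', narrow to [1/2, 1/1)
Step 2: interval [1/2, 1/1), width = 1/1 - 1/2 = 1/2
  'b': [1/2 + 1/2*0/1, 1/2 + 1/2*1/6) = [1/2, 7/12)
  'a': [1/2 + 1/2*1/6, 1/2 + 1/2*1/2) = [7/12, 3/4) <- contains code 23/36
  'c': [1/2 + 1/2*1/2, 1/2 + 1/2*1/1) = [3/4, 1/1)
  emit 'a', narrow to [7/12, 3/4)
Step 3: interval [7/12, 3/4), width = 3/4 - 7/12 = 1/6
  'b': [7/12 + 1/6*0/1, 7/12 + 1/6*1/6) = [7/12, 11/18)
  'a': [7/12 + 1/6*1/6, 7/12 + 1/6*1/2) = [11/18, 2/3) <- contains code 23/36
  'c': [7/12 + 1/6*1/2, 7/12 + 1/6*1/1) = [2/3, 3/4)
  emit 'a', narrow to [11/18, 2/3)

Answer: caa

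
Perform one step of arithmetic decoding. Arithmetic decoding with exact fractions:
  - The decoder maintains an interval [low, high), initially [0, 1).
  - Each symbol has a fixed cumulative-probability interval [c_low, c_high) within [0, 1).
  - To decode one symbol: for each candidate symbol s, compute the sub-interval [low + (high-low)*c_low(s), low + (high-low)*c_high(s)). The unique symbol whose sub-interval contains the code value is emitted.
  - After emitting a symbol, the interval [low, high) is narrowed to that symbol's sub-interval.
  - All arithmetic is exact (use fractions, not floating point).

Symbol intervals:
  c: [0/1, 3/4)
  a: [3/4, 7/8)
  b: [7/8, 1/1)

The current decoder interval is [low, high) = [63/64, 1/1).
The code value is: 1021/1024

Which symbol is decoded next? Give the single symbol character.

Interval width = high − low = 1/1 − 63/64 = 1/64
Scaled code = (code − low) / width = (1021/1024 − 63/64) / 1/64 = 13/16
  c: [0/1, 3/4) 
  a: [3/4, 7/8) ← scaled code falls here ✓
  b: [7/8, 1/1) 

Answer: a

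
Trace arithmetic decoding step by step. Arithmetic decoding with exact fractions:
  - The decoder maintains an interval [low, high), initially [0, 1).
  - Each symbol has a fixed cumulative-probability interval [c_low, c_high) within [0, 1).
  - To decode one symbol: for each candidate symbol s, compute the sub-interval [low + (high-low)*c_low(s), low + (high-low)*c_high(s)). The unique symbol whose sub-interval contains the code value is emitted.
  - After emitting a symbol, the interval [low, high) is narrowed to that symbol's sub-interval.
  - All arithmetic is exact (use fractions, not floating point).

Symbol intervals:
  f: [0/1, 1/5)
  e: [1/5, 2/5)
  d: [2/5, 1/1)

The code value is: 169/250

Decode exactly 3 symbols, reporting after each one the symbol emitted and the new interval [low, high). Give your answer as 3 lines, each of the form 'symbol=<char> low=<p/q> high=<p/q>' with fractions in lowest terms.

Step 1: interval [0/1, 1/1), width = 1/1 - 0/1 = 1/1
  'f': [0/1 + 1/1*0/1, 0/1 + 1/1*1/5) = [0/1, 1/5)
  'e': [0/1 + 1/1*1/5, 0/1 + 1/1*2/5) = [1/5, 2/5)
  'd': [0/1 + 1/1*2/5, 0/1 + 1/1*1/1) = [2/5, 1/1) <- contains code 169/250
  emit 'd', narrow to [2/5, 1/1)
Step 2: interval [2/5, 1/1), width = 1/1 - 2/5 = 3/5
  'f': [2/5 + 3/5*0/1, 2/5 + 3/5*1/5) = [2/5, 13/25)
  'e': [2/5 + 3/5*1/5, 2/5 + 3/5*2/5) = [13/25, 16/25)
  'd': [2/5 + 3/5*2/5, 2/5 + 3/5*1/1) = [16/25, 1/1) <- contains code 169/250
  emit 'd', narrow to [16/25, 1/1)
Step 3: interval [16/25, 1/1), width = 1/1 - 16/25 = 9/25
  'f': [16/25 + 9/25*0/1, 16/25 + 9/25*1/5) = [16/25, 89/125) <- contains code 169/250
  'e': [16/25 + 9/25*1/5, 16/25 + 9/25*2/5) = [89/125, 98/125)
  'd': [16/25 + 9/25*2/5, 16/25 + 9/25*1/1) = [98/125, 1/1)
  emit 'f', narrow to [16/25, 89/125)

Answer: symbol=d low=2/5 high=1/1
symbol=d low=16/25 high=1/1
symbol=f low=16/25 high=89/125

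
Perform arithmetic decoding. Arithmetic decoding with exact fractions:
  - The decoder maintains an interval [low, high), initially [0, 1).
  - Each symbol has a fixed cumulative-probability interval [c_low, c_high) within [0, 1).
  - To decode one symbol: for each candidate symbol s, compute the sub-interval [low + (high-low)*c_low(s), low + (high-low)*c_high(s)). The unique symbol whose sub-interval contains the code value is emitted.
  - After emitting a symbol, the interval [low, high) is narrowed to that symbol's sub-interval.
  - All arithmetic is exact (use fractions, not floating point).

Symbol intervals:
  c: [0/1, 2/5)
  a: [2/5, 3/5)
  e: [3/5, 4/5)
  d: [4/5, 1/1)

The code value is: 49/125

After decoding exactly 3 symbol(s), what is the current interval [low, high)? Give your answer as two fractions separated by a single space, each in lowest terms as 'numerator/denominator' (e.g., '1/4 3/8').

Step 1: interval [0/1, 1/1), width = 1/1 - 0/1 = 1/1
  'c': [0/1 + 1/1*0/1, 0/1 + 1/1*2/5) = [0/1, 2/5) <- contains code 49/125
  'a': [0/1 + 1/1*2/5, 0/1 + 1/1*3/5) = [2/5, 3/5)
  'e': [0/1 + 1/1*3/5, 0/1 + 1/1*4/5) = [3/5, 4/5)
  'd': [0/1 + 1/1*4/5, 0/1 + 1/1*1/1) = [4/5, 1/1)
  emit 'c', narrow to [0/1, 2/5)
Step 2: interval [0/1, 2/5), width = 2/5 - 0/1 = 2/5
  'c': [0/1 + 2/5*0/1, 0/1 + 2/5*2/5) = [0/1, 4/25)
  'a': [0/1 + 2/5*2/5, 0/1 + 2/5*3/5) = [4/25, 6/25)
  'e': [0/1 + 2/5*3/5, 0/1 + 2/5*4/5) = [6/25, 8/25)
  'd': [0/1 + 2/5*4/5, 0/1 + 2/5*1/1) = [8/25, 2/5) <- contains code 49/125
  emit 'd', narrow to [8/25, 2/5)
Step 3: interval [8/25, 2/5), width = 2/5 - 8/25 = 2/25
  'c': [8/25 + 2/25*0/1, 8/25 + 2/25*2/5) = [8/25, 44/125)
  'a': [8/25 + 2/25*2/5, 8/25 + 2/25*3/5) = [44/125, 46/125)
  'e': [8/25 + 2/25*3/5, 8/25 + 2/25*4/5) = [46/125, 48/125)
  'd': [8/25 + 2/25*4/5, 8/25 + 2/25*1/1) = [48/125, 2/5) <- contains code 49/125
  emit 'd', narrow to [48/125, 2/5)

Answer: 48/125 2/5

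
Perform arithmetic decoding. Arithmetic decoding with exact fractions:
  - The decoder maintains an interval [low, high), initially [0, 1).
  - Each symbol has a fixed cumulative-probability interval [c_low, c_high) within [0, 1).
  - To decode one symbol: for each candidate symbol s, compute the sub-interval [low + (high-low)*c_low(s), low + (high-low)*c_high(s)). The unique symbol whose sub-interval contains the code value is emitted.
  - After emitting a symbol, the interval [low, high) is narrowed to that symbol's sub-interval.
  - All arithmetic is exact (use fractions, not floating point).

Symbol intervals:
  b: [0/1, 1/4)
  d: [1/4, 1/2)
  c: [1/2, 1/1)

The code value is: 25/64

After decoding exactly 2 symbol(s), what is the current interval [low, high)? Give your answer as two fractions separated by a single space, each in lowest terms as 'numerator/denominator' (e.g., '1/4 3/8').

Answer: 3/8 1/2

Derivation:
Step 1: interval [0/1, 1/1), width = 1/1 - 0/1 = 1/1
  'b': [0/1 + 1/1*0/1, 0/1 + 1/1*1/4) = [0/1, 1/4)
  'd': [0/1 + 1/1*1/4, 0/1 + 1/1*1/2) = [1/4, 1/2) <- contains code 25/64
  'c': [0/1 + 1/1*1/2, 0/1 + 1/1*1/1) = [1/2, 1/1)
  emit 'd', narrow to [1/4, 1/2)
Step 2: interval [1/4, 1/2), width = 1/2 - 1/4 = 1/4
  'b': [1/4 + 1/4*0/1, 1/4 + 1/4*1/4) = [1/4, 5/16)
  'd': [1/4 + 1/4*1/4, 1/4 + 1/4*1/2) = [5/16, 3/8)
  'c': [1/4 + 1/4*1/2, 1/4 + 1/4*1/1) = [3/8, 1/2) <- contains code 25/64
  emit 'c', narrow to [3/8, 1/2)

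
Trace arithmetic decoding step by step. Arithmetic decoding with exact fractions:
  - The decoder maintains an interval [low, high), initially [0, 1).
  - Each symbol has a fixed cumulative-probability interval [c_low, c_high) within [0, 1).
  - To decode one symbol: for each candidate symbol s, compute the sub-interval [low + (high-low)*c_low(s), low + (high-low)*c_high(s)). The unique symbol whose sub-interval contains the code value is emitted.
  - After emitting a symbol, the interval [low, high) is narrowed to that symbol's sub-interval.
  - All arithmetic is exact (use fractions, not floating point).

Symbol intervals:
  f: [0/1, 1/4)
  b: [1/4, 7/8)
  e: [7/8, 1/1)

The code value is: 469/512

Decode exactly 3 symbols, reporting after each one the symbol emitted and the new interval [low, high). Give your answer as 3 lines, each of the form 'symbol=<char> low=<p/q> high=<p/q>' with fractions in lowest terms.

Answer: symbol=e low=7/8 high=1/1
symbol=b low=29/32 high=63/64
symbol=f low=29/32 high=237/256

Derivation:
Step 1: interval [0/1, 1/1), width = 1/1 - 0/1 = 1/1
  'f': [0/1 + 1/1*0/1, 0/1 + 1/1*1/4) = [0/1, 1/4)
  'b': [0/1 + 1/1*1/4, 0/1 + 1/1*7/8) = [1/4, 7/8)
  'e': [0/1 + 1/1*7/8, 0/1 + 1/1*1/1) = [7/8, 1/1) <- contains code 469/512
  emit 'e', narrow to [7/8, 1/1)
Step 2: interval [7/8, 1/1), width = 1/1 - 7/8 = 1/8
  'f': [7/8 + 1/8*0/1, 7/8 + 1/8*1/4) = [7/8, 29/32)
  'b': [7/8 + 1/8*1/4, 7/8 + 1/8*7/8) = [29/32, 63/64) <- contains code 469/512
  'e': [7/8 + 1/8*7/8, 7/8 + 1/8*1/1) = [63/64, 1/1)
  emit 'b', narrow to [29/32, 63/64)
Step 3: interval [29/32, 63/64), width = 63/64 - 29/32 = 5/64
  'f': [29/32 + 5/64*0/1, 29/32 + 5/64*1/4) = [29/32, 237/256) <- contains code 469/512
  'b': [29/32 + 5/64*1/4, 29/32 + 5/64*7/8) = [237/256, 499/512)
  'e': [29/32 + 5/64*7/8, 29/32 + 5/64*1/1) = [499/512, 63/64)
  emit 'f', narrow to [29/32, 237/256)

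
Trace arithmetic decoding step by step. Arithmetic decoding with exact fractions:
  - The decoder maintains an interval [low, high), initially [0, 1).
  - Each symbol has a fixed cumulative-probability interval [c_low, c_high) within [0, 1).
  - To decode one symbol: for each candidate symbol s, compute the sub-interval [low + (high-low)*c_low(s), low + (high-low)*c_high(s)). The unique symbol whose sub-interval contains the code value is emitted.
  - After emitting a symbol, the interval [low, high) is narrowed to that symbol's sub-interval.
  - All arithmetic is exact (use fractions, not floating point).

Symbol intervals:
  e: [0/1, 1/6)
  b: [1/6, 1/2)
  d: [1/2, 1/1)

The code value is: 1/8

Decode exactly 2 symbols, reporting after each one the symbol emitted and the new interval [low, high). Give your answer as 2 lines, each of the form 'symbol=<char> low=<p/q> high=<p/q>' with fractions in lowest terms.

Step 1: interval [0/1, 1/1), width = 1/1 - 0/1 = 1/1
  'e': [0/1 + 1/1*0/1, 0/1 + 1/1*1/6) = [0/1, 1/6) <- contains code 1/8
  'b': [0/1 + 1/1*1/6, 0/1 + 1/1*1/2) = [1/6, 1/2)
  'd': [0/1 + 1/1*1/2, 0/1 + 1/1*1/1) = [1/2, 1/1)
  emit 'e', narrow to [0/1, 1/6)
Step 2: interval [0/1, 1/6), width = 1/6 - 0/1 = 1/6
  'e': [0/1 + 1/6*0/1, 0/1 + 1/6*1/6) = [0/1, 1/36)
  'b': [0/1 + 1/6*1/6, 0/1 + 1/6*1/2) = [1/36, 1/12)
  'd': [0/1 + 1/6*1/2, 0/1 + 1/6*1/1) = [1/12, 1/6) <- contains code 1/8
  emit 'd', narrow to [1/12, 1/6)

Answer: symbol=e low=0/1 high=1/6
symbol=d low=1/12 high=1/6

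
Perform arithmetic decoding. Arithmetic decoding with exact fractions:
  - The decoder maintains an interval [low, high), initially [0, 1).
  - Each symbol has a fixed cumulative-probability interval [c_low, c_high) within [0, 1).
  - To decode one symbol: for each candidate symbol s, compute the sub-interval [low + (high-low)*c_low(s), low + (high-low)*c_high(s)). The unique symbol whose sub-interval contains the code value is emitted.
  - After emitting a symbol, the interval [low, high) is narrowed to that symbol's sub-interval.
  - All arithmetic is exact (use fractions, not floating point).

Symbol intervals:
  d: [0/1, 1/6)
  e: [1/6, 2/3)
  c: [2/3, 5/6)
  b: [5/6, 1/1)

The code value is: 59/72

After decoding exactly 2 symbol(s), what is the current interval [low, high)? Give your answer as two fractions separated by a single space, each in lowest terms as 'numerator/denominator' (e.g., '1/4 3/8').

Answer: 29/36 5/6

Derivation:
Step 1: interval [0/1, 1/1), width = 1/1 - 0/1 = 1/1
  'd': [0/1 + 1/1*0/1, 0/1 + 1/1*1/6) = [0/1, 1/6)
  'e': [0/1 + 1/1*1/6, 0/1 + 1/1*2/3) = [1/6, 2/3)
  'c': [0/1 + 1/1*2/3, 0/1 + 1/1*5/6) = [2/3, 5/6) <- contains code 59/72
  'b': [0/1 + 1/1*5/6, 0/1 + 1/1*1/1) = [5/6, 1/1)
  emit 'c', narrow to [2/3, 5/6)
Step 2: interval [2/3, 5/6), width = 5/6 - 2/3 = 1/6
  'd': [2/3 + 1/6*0/1, 2/3 + 1/6*1/6) = [2/3, 25/36)
  'e': [2/3 + 1/6*1/6, 2/3 + 1/6*2/3) = [25/36, 7/9)
  'c': [2/3 + 1/6*2/3, 2/3 + 1/6*5/6) = [7/9, 29/36)
  'b': [2/3 + 1/6*5/6, 2/3 + 1/6*1/1) = [29/36, 5/6) <- contains code 59/72
  emit 'b', narrow to [29/36, 5/6)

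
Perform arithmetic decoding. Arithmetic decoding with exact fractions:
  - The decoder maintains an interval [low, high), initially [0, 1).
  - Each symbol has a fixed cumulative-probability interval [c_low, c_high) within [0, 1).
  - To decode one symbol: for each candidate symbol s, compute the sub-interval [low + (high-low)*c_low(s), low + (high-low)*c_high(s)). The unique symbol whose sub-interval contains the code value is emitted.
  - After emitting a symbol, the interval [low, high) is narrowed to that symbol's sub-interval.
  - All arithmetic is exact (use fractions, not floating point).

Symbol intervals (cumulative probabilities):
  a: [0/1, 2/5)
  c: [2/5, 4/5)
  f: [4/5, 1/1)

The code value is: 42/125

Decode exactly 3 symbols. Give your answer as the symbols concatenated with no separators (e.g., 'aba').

Step 1: interval [0/1, 1/1), width = 1/1 - 0/1 = 1/1
  'a': [0/1 + 1/1*0/1, 0/1 + 1/1*2/5) = [0/1, 2/5) <- contains code 42/125
  'c': [0/1 + 1/1*2/5, 0/1 + 1/1*4/5) = [2/5, 4/5)
  'f': [0/1 + 1/1*4/5, 0/1 + 1/1*1/1) = [4/5, 1/1)
  emit 'a', narrow to [0/1, 2/5)
Step 2: interval [0/1, 2/5), width = 2/5 - 0/1 = 2/5
  'a': [0/1 + 2/5*0/1, 0/1 + 2/5*2/5) = [0/1, 4/25)
  'c': [0/1 + 2/5*2/5, 0/1 + 2/5*4/5) = [4/25, 8/25)
  'f': [0/1 + 2/5*4/5, 0/1 + 2/5*1/1) = [8/25, 2/5) <- contains code 42/125
  emit 'f', narrow to [8/25, 2/5)
Step 3: interval [8/25, 2/5), width = 2/5 - 8/25 = 2/25
  'a': [8/25 + 2/25*0/1, 8/25 + 2/25*2/5) = [8/25, 44/125) <- contains code 42/125
  'c': [8/25 + 2/25*2/5, 8/25 + 2/25*4/5) = [44/125, 48/125)
  'f': [8/25 + 2/25*4/5, 8/25 + 2/25*1/1) = [48/125, 2/5)
  emit 'a', narrow to [8/25, 44/125)

Answer: afa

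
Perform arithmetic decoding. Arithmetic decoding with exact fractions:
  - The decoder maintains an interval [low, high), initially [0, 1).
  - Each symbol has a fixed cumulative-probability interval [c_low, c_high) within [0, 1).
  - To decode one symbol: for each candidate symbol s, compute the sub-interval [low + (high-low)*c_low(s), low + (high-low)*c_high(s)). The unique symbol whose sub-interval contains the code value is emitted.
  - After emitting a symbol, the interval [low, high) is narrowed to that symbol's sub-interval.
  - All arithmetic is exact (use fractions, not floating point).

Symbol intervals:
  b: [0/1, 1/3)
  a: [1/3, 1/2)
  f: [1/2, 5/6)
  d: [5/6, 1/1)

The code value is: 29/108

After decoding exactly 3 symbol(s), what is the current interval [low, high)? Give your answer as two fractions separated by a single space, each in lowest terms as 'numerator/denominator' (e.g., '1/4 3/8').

Answer: 7/27 5/18

Derivation:
Step 1: interval [0/1, 1/1), width = 1/1 - 0/1 = 1/1
  'b': [0/1 + 1/1*0/1, 0/1 + 1/1*1/3) = [0/1, 1/3) <- contains code 29/108
  'a': [0/1 + 1/1*1/3, 0/1 + 1/1*1/2) = [1/3, 1/2)
  'f': [0/1 + 1/1*1/2, 0/1 + 1/1*5/6) = [1/2, 5/6)
  'd': [0/1 + 1/1*5/6, 0/1 + 1/1*1/1) = [5/6, 1/1)
  emit 'b', narrow to [0/1, 1/3)
Step 2: interval [0/1, 1/3), width = 1/3 - 0/1 = 1/3
  'b': [0/1 + 1/3*0/1, 0/1 + 1/3*1/3) = [0/1, 1/9)
  'a': [0/1 + 1/3*1/3, 0/1 + 1/3*1/2) = [1/9, 1/6)
  'f': [0/1 + 1/3*1/2, 0/1 + 1/3*5/6) = [1/6, 5/18) <- contains code 29/108
  'd': [0/1 + 1/3*5/6, 0/1 + 1/3*1/1) = [5/18, 1/3)
  emit 'f', narrow to [1/6, 5/18)
Step 3: interval [1/6, 5/18), width = 5/18 - 1/6 = 1/9
  'b': [1/6 + 1/9*0/1, 1/6 + 1/9*1/3) = [1/6, 11/54)
  'a': [1/6 + 1/9*1/3, 1/6 + 1/9*1/2) = [11/54, 2/9)
  'f': [1/6 + 1/9*1/2, 1/6 + 1/9*5/6) = [2/9, 7/27)
  'd': [1/6 + 1/9*5/6, 1/6 + 1/9*1/1) = [7/27, 5/18) <- contains code 29/108
  emit 'd', narrow to [7/27, 5/18)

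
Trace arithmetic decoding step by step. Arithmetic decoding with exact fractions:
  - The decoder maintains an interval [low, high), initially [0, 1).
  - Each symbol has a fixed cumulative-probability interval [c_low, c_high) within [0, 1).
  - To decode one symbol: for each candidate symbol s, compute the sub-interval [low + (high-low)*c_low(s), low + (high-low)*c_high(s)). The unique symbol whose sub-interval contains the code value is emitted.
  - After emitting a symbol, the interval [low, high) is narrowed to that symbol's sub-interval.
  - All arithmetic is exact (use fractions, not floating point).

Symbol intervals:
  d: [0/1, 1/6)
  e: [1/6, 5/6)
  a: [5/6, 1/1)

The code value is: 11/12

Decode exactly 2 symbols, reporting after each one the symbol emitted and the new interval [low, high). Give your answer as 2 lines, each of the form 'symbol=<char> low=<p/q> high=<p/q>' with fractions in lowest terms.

Answer: symbol=a low=5/6 high=1/1
symbol=e low=31/36 high=35/36

Derivation:
Step 1: interval [0/1, 1/1), width = 1/1 - 0/1 = 1/1
  'd': [0/1 + 1/1*0/1, 0/1 + 1/1*1/6) = [0/1, 1/6)
  'e': [0/1 + 1/1*1/6, 0/1 + 1/1*5/6) = [1/6, 5/6)
  'a': [0/1 + 1/1*5/6, 0/1 + 1/1*1/1) = [5/6, 1/1) <- contains code 11/12
  emit 'a', narrow to [5/6, 1/1)
Step 2: interval [5/6, 1/1), width = 1/1 - 5/6 = 1/6
  'd': [5/6 + 1/6*0/1, 5/6 + 1/6*1/6) = [5/6, 31/36)
  'e': [5/6 + 1/6*1/6, 5/6 + 1/6*5/6) = [31/36, 35/36) <- contains code 11/12
  'a': [5/6 + 1/6*5/6, 5/6 + 1/6*1/1) = [35/36, 1/1)
  emit 'e', narrow to [31/36, 35/36)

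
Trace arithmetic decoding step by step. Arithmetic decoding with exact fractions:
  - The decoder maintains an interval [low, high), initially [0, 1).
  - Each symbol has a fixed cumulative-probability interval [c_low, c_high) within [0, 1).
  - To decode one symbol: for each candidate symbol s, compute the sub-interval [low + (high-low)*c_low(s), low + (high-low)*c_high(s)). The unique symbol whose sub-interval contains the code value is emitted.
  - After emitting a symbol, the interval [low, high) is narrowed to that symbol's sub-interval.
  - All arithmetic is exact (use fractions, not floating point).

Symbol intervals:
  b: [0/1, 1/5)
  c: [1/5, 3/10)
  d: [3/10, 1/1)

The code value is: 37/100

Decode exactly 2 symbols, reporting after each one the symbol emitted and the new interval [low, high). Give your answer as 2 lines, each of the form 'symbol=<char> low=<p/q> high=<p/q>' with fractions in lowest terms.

Answer: symbol=d low=3/10 high=1/1
symbol=b low=3/10 high=11/25

Derivation:
Step 1: interval [0/1, 1/1), width = 1/1 - 0/1 = 1/1
  'b': [0/1 + 1/1*0/1, 0/1 + 1/1*1/5) = [0/1, 1/5)
  'c': [0/1 + 1/1*1/5, 0/1 + 1/1*3/10) = [1/5, 3/10)
  'd': [0/1 + 1/1*3/10, 0/1 + 1/1*1/1) = [3/10, 1/1) <- contains code 37/100
  emit 'd', narrow to [3/10, 1/1)
Step 2: interval [3/10, 1/1), width = 1/1 - 3/10 = 7/10
  'b': [3/10 + 7/10*0/1, 3/10 + 7/10*1/5) = [3/10, 11/25) <- contains code 37/100
  'c': [3/10 + 7/10*1/5, 3/10 + 7/10*3/10) = [11/25, 51/100)
  'd': [3/10 + 7/10*3/10, 3/10 + 7/10*1/1) = [51/100, 1/1)
  emit 'b', narrow to [3/10, 11/25)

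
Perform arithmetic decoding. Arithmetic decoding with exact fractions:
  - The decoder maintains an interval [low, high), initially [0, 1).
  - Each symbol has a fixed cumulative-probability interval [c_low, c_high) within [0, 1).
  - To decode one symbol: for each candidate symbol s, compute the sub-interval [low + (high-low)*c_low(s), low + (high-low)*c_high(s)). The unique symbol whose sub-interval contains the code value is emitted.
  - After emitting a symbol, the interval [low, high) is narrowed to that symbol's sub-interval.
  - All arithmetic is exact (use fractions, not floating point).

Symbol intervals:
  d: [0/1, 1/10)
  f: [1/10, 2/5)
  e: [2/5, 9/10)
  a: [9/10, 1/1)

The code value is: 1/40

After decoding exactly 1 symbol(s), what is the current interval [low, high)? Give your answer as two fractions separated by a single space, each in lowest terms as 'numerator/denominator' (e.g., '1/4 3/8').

Answer: 0/1 1/10

Derivation:
Step 1: interval [0/1, 1/1), width = 1/1 - 0/1 = 1/1
  'd': [0/1 + 1/1*0/1, 0/1 + 1/1*1/10) = [0/1, 1/10) <- contains code 1/40
  'f': [0/1 + 1/1*1/10, 0/1 + 1/1*2/5) = [1/10, 2/5)
  'e': [0/1 + 1/1*2/5, 0/1 + 1/1*9/10) = [2/5, 9/10)
  'a': [0/1 + 1/1*9/10, 0/1 + 1/1*1/1) = [9/10, 1/1)
  emit 'd', narrow to [0/1, 1/10)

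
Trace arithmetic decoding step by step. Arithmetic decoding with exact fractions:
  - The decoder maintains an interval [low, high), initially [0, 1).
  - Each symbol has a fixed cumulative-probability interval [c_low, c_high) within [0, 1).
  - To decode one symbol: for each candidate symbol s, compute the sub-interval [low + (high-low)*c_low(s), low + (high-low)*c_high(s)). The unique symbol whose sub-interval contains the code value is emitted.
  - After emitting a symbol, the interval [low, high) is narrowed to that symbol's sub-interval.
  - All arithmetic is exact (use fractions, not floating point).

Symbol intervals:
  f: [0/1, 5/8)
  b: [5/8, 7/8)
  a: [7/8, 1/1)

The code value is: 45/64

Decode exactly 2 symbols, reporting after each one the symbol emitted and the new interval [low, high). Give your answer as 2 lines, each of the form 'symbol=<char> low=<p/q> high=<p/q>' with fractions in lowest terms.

Answer: symbol=b low=5/8 high=7/8
symbol=f low=5/8 high=25/32

Derivation:
Step 1: interval [0/1, 1/1), width = 1/1 - 0/1 = 1/1
  'f': [0/1 + 1/1*0/1, 0/1 + 1/1*5/8) = [0/1, 5/8)
  'b': [0/1 + 1/1*5/8, 0/1 + 1/1*7/8) = [5/8, 7/8) <- contains code 45/64
  'a': [0/1 + 1/1*7/8, 0/1 + 1/1*1/1) = [7/8, 1/1)
  emit 'b', narrow to [5/8, 7/8)
Step 2: interval [5/8, 7/8), width = 7/8 - 5/8 = 1/4
  'f': [5/8 + 1/4*0/1, 5/8 + 1/4*5/8) = [5/8, 25/32) <- contains code 45/64
  'b': [5/8 + 1/4*5/8, 5/8 + 1/4*7/8) = [25/32, 27/32)
  'a': [5/8 + 1/4*7/8, 5/8 + 1/4*1/1) = [27/32, 7/8)
  emit 'f', narrow to [5/8, 25/32)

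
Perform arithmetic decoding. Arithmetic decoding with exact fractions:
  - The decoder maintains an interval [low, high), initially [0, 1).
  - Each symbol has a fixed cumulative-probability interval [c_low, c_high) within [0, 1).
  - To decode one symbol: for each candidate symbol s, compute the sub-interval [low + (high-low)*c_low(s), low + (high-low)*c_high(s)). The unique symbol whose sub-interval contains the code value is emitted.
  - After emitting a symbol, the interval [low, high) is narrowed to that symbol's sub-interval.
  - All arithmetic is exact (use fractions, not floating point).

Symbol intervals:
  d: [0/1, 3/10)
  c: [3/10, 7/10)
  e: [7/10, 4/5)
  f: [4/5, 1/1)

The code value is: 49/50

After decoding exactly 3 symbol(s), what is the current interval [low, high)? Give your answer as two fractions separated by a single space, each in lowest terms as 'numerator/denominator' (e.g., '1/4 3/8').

Answer: 243/250 247/250

Derivation:
Step 1: interval [0/1, 1/1), width = 1/1 - 0/1 = 1/1
  'd': [0/1 + 1/1*0/1, 0/1 + 1/1*3/10) = [0/1, 3/10)
  'c': [0/1 + 1/1*3/10, 0/1 + 1/1*7/10) = [3/10, 7/10)
  'e': [0/1 + 1/1*7/10, 0/1 + 1/1*4/5) = [7/10, 4/5)
  'f': [0/1 + 1/1*4/5, 0/1 + 1/1*1/1) = [4/5, 1/1) <- contains code 49/50
  emit 'f', narrow to [4/5, 1/1)
Step 2: interval [4/5, 1/1), width = 1/1 - 4/5 = 1/5
  'd': [4/5 + 1/5*0/1, 4/5 + 1/5*3/10) = [4/5, 43/50)
  'c': [4/5 + 1/5*3/10, 4/5 + 1/5*7/10) = [43/50, 47/50)
  'e': [4/5 + 1/5*7/10, 4/5 + 1/5*4/5) = [47/50, 24/25)
  'f': [4/5 + 1/5*4/5, 4/5 + 1/5*1/1) = [24/25, 1/1) <- contains code 49/50
  emit 'f', narrow to [24/25, 1/1)
Step 3: interval [24/25, 1/1), width = 1/1 - 24/25 = 1/25
  'd': [24/25 + 1/25*0/1, 24/25 + 1/25*3/10) = [24/25, 243/250)
  'c': [24/25 + 1/25*3/10, 24/25 + 1/25*7/10) = [243/250, 247/250) <- contains code 49/50
  'e': [24/25 + 1/25*7/10, 24/25 + 1/25*4/5) = [247/250, 124/125)
  'f': [24/25 + 1/25*4/5, 24/25 + 1/25*1/1) = [124/125, 1/1)
  emit 'c', narrow to [243/250, 247/250)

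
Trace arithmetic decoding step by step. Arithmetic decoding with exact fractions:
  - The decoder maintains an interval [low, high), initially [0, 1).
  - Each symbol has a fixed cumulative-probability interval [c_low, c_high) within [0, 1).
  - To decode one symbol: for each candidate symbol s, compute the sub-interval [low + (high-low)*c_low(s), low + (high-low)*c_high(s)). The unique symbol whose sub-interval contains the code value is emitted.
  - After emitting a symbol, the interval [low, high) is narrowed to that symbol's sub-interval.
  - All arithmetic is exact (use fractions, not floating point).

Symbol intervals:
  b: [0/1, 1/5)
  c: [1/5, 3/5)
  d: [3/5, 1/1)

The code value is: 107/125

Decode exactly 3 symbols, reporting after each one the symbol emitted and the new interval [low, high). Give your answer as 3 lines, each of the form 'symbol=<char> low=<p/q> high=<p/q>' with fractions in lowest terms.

Answer: symbol=d low=3/5 high=1/1
symbol=d low=21/25 high=1/1
symbol=b low=21/25 high=109/125

Derivation:
Step 1: interval [0/1, 1/1), width = 1/1 - 0/1 = 1/1
  'b': [0/1 + 1/1*0/1, 0/1 + 1/1*1/5) = [0/1, 1/5)
  'c': [0/1 + 1/1*1/5, 0/1 + 1/1*3/5) = [1/5, 3/5)
  'd': [0/1 + 1/1*3/5, 0/1 + 1/1*1/1) = [3/5, 1/1) <- contains code 107/125
  emit 'd', narrow to [3/5, 1/1)
Step 2: interval [3/5, 1/1), width = 1/1 - 3/5 = 2/5
  'b': [3/5 + 2/5*0/1, 3/5 + 2/5*1/5) = [3/5, 17/25)
  'c': [3/5 + 2/5*1/5, 3/5 + 2/5*3/5) = [17/25, 21/25)
  'd': [3/5 + 2/5*3/5, 3/5 + 2/5*1/1) = [21/25, 1/1) <- contains code 107/125
  emit 'd', narrow to [21/25, 1/1)
Step 3: interval [21/25, 1/1), width = 1/1 - 21/25 = 4/25
  'b': [21/25 + 4/25*0/1, 21/25 + 4/25*1/5) = [21/25, 109/125) <- contains code 107/125
  'c': [21/25 + 4/25*1/5, 21/25 + 4/25*3/5) = [109/125, 117/125)
  'd': [21/25 + 4/25*3/5, 21/25 + 4/25*1/1) = [117/125, 1/1)
  emit 'b', narrow to [21/25, 109/125)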